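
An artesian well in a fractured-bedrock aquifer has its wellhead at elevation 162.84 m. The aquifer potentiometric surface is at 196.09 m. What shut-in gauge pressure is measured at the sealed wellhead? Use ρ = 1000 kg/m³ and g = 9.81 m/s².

P ≈ 326 kPa

Head above the cap: Δh = 196.09 − 162.84 = 33.25 m.
P = ρgΔh = 1000 × 9.81 × 33.25 = 326182 Pa ≈ 326 kPa.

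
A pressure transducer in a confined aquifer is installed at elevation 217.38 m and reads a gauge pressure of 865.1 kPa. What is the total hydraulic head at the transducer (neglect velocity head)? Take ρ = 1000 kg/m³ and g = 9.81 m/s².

h ≈ 305.57 m

ψ = P/(ρg) = 865.1×1000 / (1000 × 9.81) = 88.19 m.
h = z + ψ = 217.38 + 88.19 = 305.57 m.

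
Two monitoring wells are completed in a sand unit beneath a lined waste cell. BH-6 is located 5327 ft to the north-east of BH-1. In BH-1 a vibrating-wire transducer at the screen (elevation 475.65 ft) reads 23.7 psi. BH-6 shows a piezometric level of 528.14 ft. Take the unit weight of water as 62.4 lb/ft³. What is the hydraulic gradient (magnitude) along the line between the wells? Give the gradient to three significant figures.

i ≈ 0.000413

Pressure head at BH-1: ψ = 144·P/γ = 144 × 23.7 / 62.4 = 54.69 ft.
Total head at BH-1: h = z + ψ = 475.65 + 54.69 = 530.34 ft.
Total head at BH-6: h = 528.14 ft (water level in the piezometer is the total head).
Head difference: h(BH-1) − h(BH-6) = 530.34 − 528.14 = 2.20 ft.
Hydraulic gradient: i = |Δh| / L = 2.20 / 5327 = 0.000413.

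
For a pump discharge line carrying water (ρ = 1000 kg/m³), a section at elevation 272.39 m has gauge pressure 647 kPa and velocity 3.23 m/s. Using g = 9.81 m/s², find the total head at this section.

h ≈ 338.87 m

Pressure head ψ = P/(ρg) = 647×1000 / (1000 × 9.81) = 65.95 m.
Velocity head = v²/(2g) = 3.23² / (2 × 9.81) = 0.532 m.
h = z + ψ + v²/(2g) = 272.39 + 65.95 + 0.532 = 338.87 m.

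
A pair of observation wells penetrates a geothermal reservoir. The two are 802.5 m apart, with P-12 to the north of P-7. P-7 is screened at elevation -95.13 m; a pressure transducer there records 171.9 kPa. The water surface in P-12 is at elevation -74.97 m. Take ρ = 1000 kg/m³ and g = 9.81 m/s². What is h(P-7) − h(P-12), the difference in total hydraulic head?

Pressure head at P-7: ψ = P/(ρg) = 171.9×1000 / (1000 × 9.81) = 17.52 m.
Total head at P-7: h = z + ψ = -95.13 + 17.52 = -77.61 m.
Total head at P-12: h = -74.97 m (water level in the piezometer is the total head).
Head difference: h(P-7) − h(P-12) = -77.61 − (-74.97) = -2.64 m.

Δh ≈ -2.64 m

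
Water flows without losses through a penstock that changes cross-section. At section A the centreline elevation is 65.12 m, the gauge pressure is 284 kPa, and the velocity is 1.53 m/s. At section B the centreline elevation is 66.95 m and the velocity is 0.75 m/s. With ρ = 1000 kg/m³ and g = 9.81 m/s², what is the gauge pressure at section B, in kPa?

P₂ ≈ 267 kPa

Pressure head at A: ψ₁ = P₁/(ρg) = 284×1000 / (1000 × 9.81) = 28.95 m.
Velocity heads: v₁²/2g = 1.53²/19.62 = 0.119 m; v₂²/2g = 0.75²/19.62 = 0.029 m.
Total head H = z₁ + ψ₁ + v₁²/2g = 65.12 + 28.95 + 0.119 = 94.19 m.
ψ₂ = H − z₂ − v₂²/2g = 94.19 − 66.95 − 0.029 = 27.21 m.
P₂ = ρgψ₂ = 1000 × 9.81 × 27.21 ≈ 267 kPa.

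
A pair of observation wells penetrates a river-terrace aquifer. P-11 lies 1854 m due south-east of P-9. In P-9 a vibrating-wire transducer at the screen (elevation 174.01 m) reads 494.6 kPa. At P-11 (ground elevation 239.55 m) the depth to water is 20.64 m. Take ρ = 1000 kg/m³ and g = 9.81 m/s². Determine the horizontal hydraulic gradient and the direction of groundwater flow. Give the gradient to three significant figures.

Pressure head at P-9: ψ = P/(ρg) = 494.6×1000 / (1000 × 9.81) = 50.42 m.
Total head at P-9: h = z + ψ = 174.01 + 50.42 = 224.43 m.
Total head at P-11: h = 239.55 − 20.64 = 218.91 m.
Head difference: h(P-9) − h(P-11) = 224.43 − 218.91 = 5.52 m.
Hydraulic gradient: i = |Δh| / L = 5.52 / 1854 = 0.00298.
Flow is from higher to lower head: from P-9 toward P-11, i.e. toward the south-east.

i ≈ 0.00298; groundwater flows toward the south-east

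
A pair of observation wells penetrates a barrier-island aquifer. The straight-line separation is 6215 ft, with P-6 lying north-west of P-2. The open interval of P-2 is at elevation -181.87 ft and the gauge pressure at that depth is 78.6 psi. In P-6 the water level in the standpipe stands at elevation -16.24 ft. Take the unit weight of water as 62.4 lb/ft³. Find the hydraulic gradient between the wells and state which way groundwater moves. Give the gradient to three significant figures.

Pressure head at P-2: ψ = 144·P/γ = 144 × 78.6 / 62.4 = 181.38 ft.
Total head at P-2: h = z + ψ = -181.87 + 181.38 = -0.49 ft.
Total head at P-6: h = -16.24 ft (water level in the piezometer is the total head).
Head difference: h(P-2) − h(P-6) = -0.49 − (-16.24) = 15.75 ft.
Hydraulic gradient: i = |Δh| / L = 15.75 / 6215 = 0.00253.
Flow is from higher to lower head: from P-2 toward P-6, i.e. toward the north-west.

i ≈ 0.00253; groundwater flows toward the north-west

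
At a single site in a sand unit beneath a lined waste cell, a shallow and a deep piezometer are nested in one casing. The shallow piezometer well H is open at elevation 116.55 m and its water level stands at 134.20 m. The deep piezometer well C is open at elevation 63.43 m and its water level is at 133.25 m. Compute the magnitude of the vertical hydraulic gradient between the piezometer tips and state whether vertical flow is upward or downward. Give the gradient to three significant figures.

|i_v| ≈ 0.0179; vertical flow is downward

Total head at well H: h = 134.20 m (water level in the standpipe).
Total head at well C: h = 133.25 m.
Δh = h(well H) − h(well C) = 134.20 − 133.25 = 0.95 m.
Vertical separation Δz = 116.55 − 63.43 = 53.12 m.
|i_v| = |Δh| / Δz = 0.95 / 53.12 = 0.0179.
Head is higher in the shallow piezometer, so vertical flow is downward (recharge condition).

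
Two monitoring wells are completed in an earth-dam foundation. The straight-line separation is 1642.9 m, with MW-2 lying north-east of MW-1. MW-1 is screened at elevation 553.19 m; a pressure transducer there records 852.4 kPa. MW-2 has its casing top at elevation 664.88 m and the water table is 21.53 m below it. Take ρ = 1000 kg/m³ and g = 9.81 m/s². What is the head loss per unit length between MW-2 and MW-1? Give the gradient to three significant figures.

Pressure head at MW-1: ψ = P/(ρg) = 852.4×1000 / (1000 × 9.81) = 86.89 m.
Total head at MW-1: h = z + ψ = 553.19 + 86.89 = 640.08 m.
Total head at MW-2: h = 664.88 − 21.53 = 643.35 m.
Head difference: h(MW-1) − h(MW-2) = 640.08 − 643.35 = -3.27 m.
Hydraulic gradient: i = |Δh| / L = 3.27 / 1642.9 = 0.00199.

i ≈ 0.00199 m/m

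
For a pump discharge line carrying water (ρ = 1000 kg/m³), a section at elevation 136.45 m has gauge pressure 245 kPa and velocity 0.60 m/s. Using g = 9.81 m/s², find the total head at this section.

Pressure head ψ = P/(ρg) = 245×1000 / (1000 × 9.81) = 24.97 m.
Velocity head = v²/(2g) = 0.60² / (2 × 9.81) = 0.018 m.
h = z + ψ + v²/(2g) = 136.45 + 24.97 + 0.018 = 161.44 m.

h ≈ 161.44 m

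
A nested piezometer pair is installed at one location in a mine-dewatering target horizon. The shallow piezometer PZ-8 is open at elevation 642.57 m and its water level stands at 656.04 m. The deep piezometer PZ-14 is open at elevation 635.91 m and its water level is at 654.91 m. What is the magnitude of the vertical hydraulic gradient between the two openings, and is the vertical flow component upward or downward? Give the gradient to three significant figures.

|i_v| ≈ 0.170; vertical flow is downward

Total head at PZ-8: h = 656.04 m (water level in the standpipe).
Total head at PZ-14: h = 654.91 m.
Δh = h(PZ-8) − h(PZ-14) = 656.04 − 654.91 = 1.13 m.
Vertical separation Δz = 642.57 − 635.91 = 6.66 m.
|i_v| = |Δh| / Δz = 1.13 / 6.66 = 0.170.
Head is higher in the shallow piezometer, so vertical flow is downward (recharge condition).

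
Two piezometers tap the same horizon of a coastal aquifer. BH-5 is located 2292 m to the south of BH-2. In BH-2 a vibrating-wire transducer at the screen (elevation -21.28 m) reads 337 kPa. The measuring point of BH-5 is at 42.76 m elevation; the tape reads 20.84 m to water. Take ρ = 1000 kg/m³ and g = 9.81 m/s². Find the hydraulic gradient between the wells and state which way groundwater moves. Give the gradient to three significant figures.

i ≈ 0.00386; groundwater flows toward the north

Pressure head at BH-2: ψ = P/(ρg) = 337×1000 / (1000 × 9.81) = 34.35 m.
Total head at BH-2: h = z + ψ = -21.28 + 34.35 = 13.07 m.
Total head at BH-5: h = 42.76 − 20.84 = 21.92 m.
Head difference: h(BH-2) − h(BH-5) = 13.07 − 21.92 = -8.85 m.
Hydraulic gradient: i = |Δh| / L = 8.85 / 2292 = 0.00386.
Flow is from higher to lower head: from BH-5 toward BH-2, i.e. toward the north.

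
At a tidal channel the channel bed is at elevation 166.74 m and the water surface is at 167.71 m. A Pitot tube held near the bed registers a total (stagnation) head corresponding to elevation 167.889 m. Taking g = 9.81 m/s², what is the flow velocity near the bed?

Near the bed, under hydrostatic conditions, the piezometric head (z + ψ) equals the free-surface elevation, 167.71 m.
Velocity head = total − piezometric = 167.889 − 167.71 = 0.179 m.
v = √(2g·h_v) = √(2 × 9.81 × 0.179) = 1.87 m/s.

v ≈ 1.87 m/s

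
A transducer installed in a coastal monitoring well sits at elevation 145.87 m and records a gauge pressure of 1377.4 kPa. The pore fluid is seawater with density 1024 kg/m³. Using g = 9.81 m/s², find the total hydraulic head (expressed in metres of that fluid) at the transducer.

h ≈ 282.99 m

ψ = P/(ρg) = 1377.4×1000 / (1024 × 9.81) = 137.12 m.
h = z + ψ = 145.87 + 137.12 = 282.99 m.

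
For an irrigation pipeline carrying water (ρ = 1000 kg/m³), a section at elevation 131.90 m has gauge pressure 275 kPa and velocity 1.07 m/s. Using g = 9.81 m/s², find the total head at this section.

Pressure head ψ = P/(ρg) = 275×1000 / (1000 × 9.81) = 28.03 m.
Velocity head = v²/(2g) = 1.07² / (2 × 9.81) = 0.058 m.
h = z + ψ + v²/(2g) = 131.90 + 28.03 + 0.058 = 159.99 m.

h ≈ 159.99 m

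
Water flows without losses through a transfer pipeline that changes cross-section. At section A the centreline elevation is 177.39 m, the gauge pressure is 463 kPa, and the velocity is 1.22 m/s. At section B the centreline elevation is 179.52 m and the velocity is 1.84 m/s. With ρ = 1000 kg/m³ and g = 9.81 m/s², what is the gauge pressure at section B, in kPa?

Pressure head at A: ψ₁ = P₁/(ρg) = 463×1000 / (1000 × 9.81) = 47.20 m.
Velocity heads: v₁²/2g = 1.22²/19.62 = 0.076 m; v₂²/2g = 1.84²/19.62 = 0.173 m.
Total head H = z₁ + ψ₁ + v₁²/2g = 177.39 + 47.20 + 0.076 = 224.67 m.
ψ₂ = H − z₂ − v₂²/2g = 224.67 − 179.52 − 0.173 = 44.98 m.
P₂ = ρgψ₂ = 1000 × 9.81 × 44.98 ≈ 441 kPa.

P₂ ≈ 441 kPa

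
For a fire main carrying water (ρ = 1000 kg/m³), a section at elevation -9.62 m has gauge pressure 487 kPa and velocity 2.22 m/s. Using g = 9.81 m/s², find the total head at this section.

Pressure head ψ = P/(ρg) = 487×1000 / (1000 × 9.81) = 49.64 m.
Velocity head = v²/(2g) = 2.22² / (2 × 9.81) = 0.251 m.
h = z + ψ + v²/(2g) = -9.62 + 49.64 + 0.251 = 40.27 m.

h ≈ 40.27 m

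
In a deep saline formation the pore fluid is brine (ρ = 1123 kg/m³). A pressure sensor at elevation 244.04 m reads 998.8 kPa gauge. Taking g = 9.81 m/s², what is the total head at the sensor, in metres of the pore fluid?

ψ = P/(ρg) = 998.8×1000 / (1123 × 9.81) = 90.66 m.
h = z + ψ = 244.04 + 90.66 = 334.70 m.

h ≈ 334.70 m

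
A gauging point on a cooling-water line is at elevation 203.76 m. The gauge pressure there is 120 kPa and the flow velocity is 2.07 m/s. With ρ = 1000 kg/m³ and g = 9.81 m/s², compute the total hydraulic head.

h ≈ 216.21 m

Pressure head ψ = P/(ρg) = 120×1000 / (1000 × 9.81) = 12.23 m.
Velocity head = v²/(2g) = 2.07² / (2 × 9.81) = 0.218 m.
h = z + ψ + v²/(2g) = 203.76 + 12.23 + 0.218 = 216.21 m.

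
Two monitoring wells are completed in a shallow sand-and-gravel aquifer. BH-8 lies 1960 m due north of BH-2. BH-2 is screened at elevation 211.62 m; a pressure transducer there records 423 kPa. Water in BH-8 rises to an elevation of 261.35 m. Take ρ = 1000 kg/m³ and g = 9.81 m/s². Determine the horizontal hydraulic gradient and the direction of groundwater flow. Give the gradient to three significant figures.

i ≈ 0.00337; groundwater flows toward the south

Pressure head at BH-2: ψ = P/(ρg) = 423×1000 / (1000 × 9.81) = 43.12 m.
Total head at BH-2: h = z + ψ = 211.62 + 43.12 = 254.74 m.
Total head at BH-8: h = 261.35 m (water level in the piezometer is the total head).
Head difference: h(BH-2) − h(BH-8) = 254.74 − 261.35 = -6.61 m.
Hydraulic gradient: i = |Δh| / L = 6.61 / 1960 = 0.00337.
Flow is from higher to lower head: from BH-8 toward BH-2, i.e. toward the south.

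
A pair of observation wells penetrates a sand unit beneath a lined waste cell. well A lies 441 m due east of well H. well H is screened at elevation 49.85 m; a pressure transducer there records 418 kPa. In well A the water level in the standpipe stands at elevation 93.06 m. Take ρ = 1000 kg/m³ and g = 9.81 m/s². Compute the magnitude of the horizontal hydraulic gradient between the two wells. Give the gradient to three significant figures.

i ≈ 0.00136

Pressure head at well H: ψ = P/(ρg) = 418×1000 / (1000 × 9.81) = 42.61 m.
Total head at well H: h = z + ψ = 49.85 + 42.61 = 92.46 m.
Total head at well A: h = 93.06 m (water level in the piezometer is the total head).
Head difference: h(well H) − h(well A) = 92.46 − 93.06 = -0.60 m.
Hydraulic gradient: i = |Δh| / L = 0.60 / 441 = 0.00136.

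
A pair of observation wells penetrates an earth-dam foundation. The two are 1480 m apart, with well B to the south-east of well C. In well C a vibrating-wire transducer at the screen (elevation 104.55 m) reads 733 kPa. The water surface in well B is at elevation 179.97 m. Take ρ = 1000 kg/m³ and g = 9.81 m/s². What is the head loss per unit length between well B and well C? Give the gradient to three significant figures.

i ≈ 0.000473 m/m

Pressure head at well C: ψ = P/(ρg) = 733×1000 / (1000 × 9.81) = 74.72 m.
Total head at well C: h = z + ψ = 104.55 + 74.72 = 179.27 m.
Total head at well B: h = 179.97 m (water level in the piezometer is the total head).
Head difference: h(well C) − h(well B) = 179.27 − 179.97 = -0.70 m.
Hydraulic gradient: i = |Δh| / L = 0.70 / 1480 = 0.000473.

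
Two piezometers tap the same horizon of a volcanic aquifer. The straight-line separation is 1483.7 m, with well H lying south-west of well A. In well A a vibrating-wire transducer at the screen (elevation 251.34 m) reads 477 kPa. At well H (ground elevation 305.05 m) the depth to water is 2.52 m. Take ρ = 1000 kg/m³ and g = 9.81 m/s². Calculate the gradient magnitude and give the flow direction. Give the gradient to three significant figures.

Pressure head at well A: ψ = P/(ρg) = 477×1000 / (1000 × 9.81) = 48.62 m.
Total head at well A: h = z + ψ = 251.34 + 48.62 = 299.96 m.
Total head at well H: h = 305.05 − 2.52 = 302.53 m.
Head difference: h(well A) − h(well H) = 299.96 − 302.53 = -2.57 m.
Hydraulic gradient: i = |Δh| / L = 2.57 / 1483.7 = 0.00173.
Flow is from higher to lower head: from well H toward well A, i.e. toward the north-east.

i ≈ 0.00173; groundwater flows toward the north-east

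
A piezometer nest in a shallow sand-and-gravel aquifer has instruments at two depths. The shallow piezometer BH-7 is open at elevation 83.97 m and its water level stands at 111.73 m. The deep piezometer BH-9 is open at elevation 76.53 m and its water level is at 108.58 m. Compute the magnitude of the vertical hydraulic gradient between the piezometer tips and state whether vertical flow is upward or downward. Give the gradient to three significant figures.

|i_v| ≈ 0.423; vertical flow is downward

Total head at BH-7: h = 111.73 m (water level in the standpipe).
Total head at BH-9: h = 108.58 m.
Δh = h(BH-7) − h(BH-9) = 111.73 − 108.58 = 3.15 m.
Vertical separation Δz = 83.97 − 76.53 = 7.44 m.
|i_v| = |Δh| / Δz = 3.15 / 7.44 = 0.423.
Head is higher in the shallow piezometer, so vertical flow is downward (recharge condition).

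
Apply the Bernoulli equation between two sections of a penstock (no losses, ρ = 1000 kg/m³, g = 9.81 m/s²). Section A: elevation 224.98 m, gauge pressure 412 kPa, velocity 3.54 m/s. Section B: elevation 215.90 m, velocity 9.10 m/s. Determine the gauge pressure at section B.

P₂ ≈ 466 kPa

Pressure head at A: ψ₁ = P₁/(ρg) = 412×1000 / (1000 × 9.81) = 42.00 m.
Velocity heads: v₁²/2g = 3.54²/19.62 = 0.639 m; v₂²/2g = 9.10²/19.62 = 4.221 m.
Total head H = z₁ + ψ₁ + v₁²/2g = 224.98 + 42.00 + 0.639 = 267.62 m.
ψ₂ = H − z₂ − v₂²/2g = 267.62 − 215.90 − 4.221 = 47.50 m.
P₂ = ρgψ₂ = 1000 × 9.81 × 47.50 ≈ 466 kPa.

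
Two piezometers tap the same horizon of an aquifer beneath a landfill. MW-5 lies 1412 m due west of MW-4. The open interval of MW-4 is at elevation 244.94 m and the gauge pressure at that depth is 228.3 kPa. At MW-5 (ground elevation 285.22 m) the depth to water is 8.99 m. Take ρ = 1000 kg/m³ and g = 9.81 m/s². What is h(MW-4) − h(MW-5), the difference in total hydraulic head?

Pressure head at MW-4: ψ = P/(ρg) = 228.3×1000 / (1000 × 9.81) = 23.27 m.
Total head at MW-4: h = z + ψ = 244.94 + 23.27 = 268.21 m.
Total head at MW-5: h = 285.22 − 8.99 = 276.23 m.
Head difference: h(MW-4) − h(MW-5) = 268.21 − 276.23 = -8.02 m.

Δh ≈ -8.02 m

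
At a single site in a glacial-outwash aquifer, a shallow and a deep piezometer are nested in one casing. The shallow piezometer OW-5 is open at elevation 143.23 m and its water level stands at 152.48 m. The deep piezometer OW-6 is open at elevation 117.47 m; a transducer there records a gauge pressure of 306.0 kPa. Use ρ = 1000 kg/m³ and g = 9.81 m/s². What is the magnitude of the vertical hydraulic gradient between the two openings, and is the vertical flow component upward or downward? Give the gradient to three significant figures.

|i_v| ≈ 0.148; vertical flow is downward

Total head at OW-5: h = 152.48 m (water level in the standpipe).
Pressure head at OW-6: ψ = P/(ρg) = 306.0×1000 / (1000 × 9.81) = 31.19 m.
Total head at OW-6: h = z + ψ = 117.47 + 31.19 = 148.66 m.
Δh = h(OW-5) − h(OW-6) = 152.48 − 148.66 = 3.82 m.
Vertical separation Δz = 143.23 − 117.47 = 25.76 m.
|i_v| = |Δh| / Δz = 3.82 / 25.76 = 0.148.
Head is higher in the shallow piezometer, so vertical flow is downward (recharge condition).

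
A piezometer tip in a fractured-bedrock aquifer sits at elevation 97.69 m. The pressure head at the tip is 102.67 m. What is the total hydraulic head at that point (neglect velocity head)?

h ≈ 200.36 m

h = z + ψ = 97.69 + 102.67 = 200.36 m.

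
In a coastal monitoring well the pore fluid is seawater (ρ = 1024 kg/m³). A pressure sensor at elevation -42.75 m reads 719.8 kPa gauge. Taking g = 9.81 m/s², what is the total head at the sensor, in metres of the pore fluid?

h ≈ 28.90 m

ψ = P/(ρg) = 719.8×1000 / (1024 × 9.81) = 71.65 m.
h = z + ψ = -42.75 + 71.65 = 28.90 m.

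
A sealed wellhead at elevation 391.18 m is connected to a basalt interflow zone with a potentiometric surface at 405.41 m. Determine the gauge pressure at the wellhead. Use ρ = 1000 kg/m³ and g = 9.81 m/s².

P ≈ 140 kPa

Head above the cap: Δh = 405.41 − 391.18 = 14.23 m.
P = ρgΔh = 1000 × 9.81 × 14.23 = 139596 Pa ≈ 140 kPa.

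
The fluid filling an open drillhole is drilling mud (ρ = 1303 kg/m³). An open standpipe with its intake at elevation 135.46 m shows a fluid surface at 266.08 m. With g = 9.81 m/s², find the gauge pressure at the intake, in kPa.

P ≈ 1670 kPa

Pressure head ψ = h − z = 266.08 − 135.46 = 130.62 m.
P = ρgψ = 1303 × 9.81 × 130.62 = 1669641 Pa ≈ 1670 kPa.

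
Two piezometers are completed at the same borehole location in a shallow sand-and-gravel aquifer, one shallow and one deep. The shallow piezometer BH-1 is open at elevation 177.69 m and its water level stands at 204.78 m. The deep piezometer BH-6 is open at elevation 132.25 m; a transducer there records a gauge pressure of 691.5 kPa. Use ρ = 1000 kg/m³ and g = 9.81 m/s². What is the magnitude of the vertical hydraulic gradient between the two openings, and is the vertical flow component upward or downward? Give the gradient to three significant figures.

Total head at BH-1: h = 204.78 m (water level in the standpipe).
Pressure head at BH-6: ψ = P/(ρg) = 691.5×1000 / (1000 × 9.81) = 70.49 m.
Total head at BH-6: h = z + ψ = 132.25 + 70.49 = 202.74 m.
Δh = h(BH-1) − h(BH-6) = 204.78 − 202.74 = 2.04 m.
Vertical separation Δz = 177.69 − 132.25 = 45.44 m.
|i_v| = |Δh| / Δz = 2.04 / 45.44 = 0.0449.
Head is higher in the shallow piezometer, so vertical flow is downward (recharge condition).

|i_v| ≈ 0.0449; vertical flow is downward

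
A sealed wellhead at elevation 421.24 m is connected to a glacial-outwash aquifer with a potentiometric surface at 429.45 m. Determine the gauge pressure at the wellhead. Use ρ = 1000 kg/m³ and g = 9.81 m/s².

Head above the cap: Δh = 429.45 − 421.24 = 8.21 m.
P = ρgΔh = 1000 × 9.81 × 8.21 = 80540 Pa ≈ 80.5 kPa.

P ≈ 80.5 kPa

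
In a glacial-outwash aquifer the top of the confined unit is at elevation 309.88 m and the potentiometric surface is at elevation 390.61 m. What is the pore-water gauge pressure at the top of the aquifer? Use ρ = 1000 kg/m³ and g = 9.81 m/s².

P ≈ 792 kPa

Pressure head at the aquifer top: ψ = h − z = 390.61 − 309.88 = 80.73 m.
P = ρgψ = 1000 × 9.81 × 80.73 = 791961 Pa ≈ 792 kPa.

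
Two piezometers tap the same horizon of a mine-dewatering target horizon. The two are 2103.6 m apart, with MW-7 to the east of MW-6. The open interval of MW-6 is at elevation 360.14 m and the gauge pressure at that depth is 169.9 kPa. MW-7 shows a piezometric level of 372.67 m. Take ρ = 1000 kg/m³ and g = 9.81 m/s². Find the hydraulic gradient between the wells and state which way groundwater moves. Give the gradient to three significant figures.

Pressure head at MW-6: ψ = P/(ρg) = 169.9×1000 / (1000 × 9.81) = 17.32 m.
Total head at MW-6: h = z + ψ = 360.14 + 17.32 = 377.46 m.
Total head at MW-7: h = 372.67 m (water level in the piezometer is the total head).
Head difference: h(MW-6) − h(MW-7) = 377.46 − 372.67 = 4.79 m.
Hydraulic gradient: i = |Δh| / L = 4.79 / 2103.6 = 0.00228.
Flow is from higher to lower head: from MW-6 toward MW-7, i.e. toward the east.

i ≈ 0.00228; groundwater flows toward the east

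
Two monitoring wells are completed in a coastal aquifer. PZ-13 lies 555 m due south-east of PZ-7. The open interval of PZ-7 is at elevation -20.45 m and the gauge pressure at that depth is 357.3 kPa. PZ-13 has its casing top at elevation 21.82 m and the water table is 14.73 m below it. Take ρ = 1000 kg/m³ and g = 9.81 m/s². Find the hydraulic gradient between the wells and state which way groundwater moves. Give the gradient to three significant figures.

i ≈ 0.0160; groundwater flows toward the south-east

Pressure head at PZ-7: ψ = P/(ρg) = 357.3×1000 / (1000 × 9.81) = 36.42 m.
Total head at PZ-7: h = z + ψ = -20.45 + 36.42 = 15.97 m.
Total head at PZ-13: h = 21.82 − 14.73 = 7.09 m.
Head difference: h(PZ-7) − h(PZ-13) = 15.97 − 7.09 = 8.88 m.
Hydraulic gradient: i = |Δh| / L = 8.88 / 555 = 0.0160.
Flow is from higher to lower head: from PZ-7 toward PZ-13, i.e. toward the south-east.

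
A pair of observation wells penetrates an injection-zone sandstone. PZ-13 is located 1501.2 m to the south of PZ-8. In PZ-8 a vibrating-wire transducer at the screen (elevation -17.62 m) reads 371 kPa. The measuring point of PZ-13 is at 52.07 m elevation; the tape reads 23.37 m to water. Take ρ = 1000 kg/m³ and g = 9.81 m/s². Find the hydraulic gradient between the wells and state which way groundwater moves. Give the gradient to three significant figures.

Pressure head at PZ-8: ψ = P/(ρg) = 371×1000 / (1000 × 9.81) = 37.82 m.
Total head at PZ-8: h = z + ψ = -17.62 + 37.82 = 20.20 m.
Total head at PZ-13: h = 52.07 − 23.37 = 28.70 m.
Head difference: h(PZ-8) − h(PZ-13) = 20.20 − 28.70 = -8.50 m.
Hydraulic gradient: i = |Δh| / L = 8.50 / 1501.2 = 0.00566.
Flow is from higher to lower head: from PZ-13 toward PZ-8, i.e. toward the north.

i ≈ 0.00566; groundwater flows toward the north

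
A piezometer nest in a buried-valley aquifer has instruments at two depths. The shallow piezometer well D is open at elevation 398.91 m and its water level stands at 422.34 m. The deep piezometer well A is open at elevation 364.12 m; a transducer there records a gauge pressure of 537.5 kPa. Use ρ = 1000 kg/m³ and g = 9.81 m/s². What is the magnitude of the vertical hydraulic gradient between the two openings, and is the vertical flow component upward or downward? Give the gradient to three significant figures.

|i_v| ≈ 0.0986; vertical flow is downward

Total head at well D: h = 422.34 m (water level in the standpipe).
Pressure head at well A: ψ = P/(ρg) = 537.5×1000 / (1000 × 9.81) = 54.79 m.
Total head at well A: h = z + ψ = 364.12 + 54.79 = 418.91 m.
Δh = h(well D) − h(well A) = 422.34 − 418.91 = 3.43 m.
Vertical separation Δz = 398.91 − 364.12 = 34.79 m.
|i_v| = |Δh| / Δz = 3.43 / 34.79 = 0.0986.
Head is higher in the shallow piezometer, so vertical flow is downward (recharge condition).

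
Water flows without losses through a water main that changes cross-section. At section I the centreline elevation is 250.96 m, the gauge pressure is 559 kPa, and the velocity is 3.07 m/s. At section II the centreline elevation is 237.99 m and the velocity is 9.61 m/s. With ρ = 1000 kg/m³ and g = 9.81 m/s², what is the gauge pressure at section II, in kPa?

Pressure head at I: ψ₁ = P₁/(ρg) = 559×1000 / (1000 × 9.81) = 56.98 m.
Velocity heads: v₁²/2g = 3.07²/19.62 = 0.480 m; v₂²/2g = 9.61²/19.62 = 4.707 m.
Total head H = z₁ + ψ₁ + v₁²/2g = 250.96 + 56.98 + 0.480 = 308.42 m.
ψ₂ = H − z₂ − v₂²/2g = 308.42 − 237.99 − 4.707 = 65.72 m.
P₂ = ρgψ₂ = 1000 × 9.81 × 65.72 ≈ 645 kPa.

P₂ ≈ 645 kPa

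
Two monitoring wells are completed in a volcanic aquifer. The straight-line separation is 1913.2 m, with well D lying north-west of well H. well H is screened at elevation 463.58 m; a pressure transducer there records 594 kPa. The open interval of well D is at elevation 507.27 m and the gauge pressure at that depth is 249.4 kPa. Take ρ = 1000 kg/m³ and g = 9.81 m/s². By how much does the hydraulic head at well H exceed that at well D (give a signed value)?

Δh ≈ -8.56 m

Pressure head at well H: ψ = P/(ρg) = 594×1000 / (1000 × 9.81) = 60.55 m.
Total head at well H: h = z + ψ = 463.58 + 60.55 = 524.13 m.
Pressure head at well D: ψ = P/(ρg) = 249.4×1000 / (1000 × 9.81) = 25.42 m.
Total head at well D: h = z + ψ = 507.27 + 25.42 = 532.69 m.
Head difference: h(well H) − h(well D) = 524.13 − 532.69 = -8.56 m.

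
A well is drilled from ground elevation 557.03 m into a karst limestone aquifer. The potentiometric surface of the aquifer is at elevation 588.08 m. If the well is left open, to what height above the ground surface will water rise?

Water rises to the potentiometric surface, so the rise above ground = 588.08 − 557.03 = 31.05 m.

≈ 31.05 m above ground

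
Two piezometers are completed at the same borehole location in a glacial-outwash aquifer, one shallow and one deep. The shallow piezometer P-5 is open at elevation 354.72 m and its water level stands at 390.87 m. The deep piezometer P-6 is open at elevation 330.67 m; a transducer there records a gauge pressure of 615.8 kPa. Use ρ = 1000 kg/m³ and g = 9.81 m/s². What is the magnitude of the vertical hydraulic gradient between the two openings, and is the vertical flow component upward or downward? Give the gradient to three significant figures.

|i_v| ≈ 0.107; vertical flow is upward

Total head at P-5: h = 390.87 m (water level in the standpipe).
Pressure head at P-6: ψ = P/(ρg) = 615.8×1000 / (1000 × 9.81) = 62.77 m.
Total head at P-6: h = z + ψ = 330.67 + 62.77 = 393.44 m.
Δh = h(P-5) − h(P-6) = 390.87 − 393.44 = -2.57 m.
Vertical separation Δz = 354.72 − 330.67 = 24.05 m.
|i_v| = |Δh| / Δz = 2.57 / 24.05 = 0.107.
Head is higher in the deep piezometer, so vertical flow is upward (discharge condition).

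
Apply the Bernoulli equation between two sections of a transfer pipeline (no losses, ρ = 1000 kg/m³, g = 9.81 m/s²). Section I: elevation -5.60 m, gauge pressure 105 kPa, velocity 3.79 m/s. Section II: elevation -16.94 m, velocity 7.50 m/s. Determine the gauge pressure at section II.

P₂ ≈ 195 kPa

Pressure head at I: ψ₁ = P₁/(ρg) = 105×1000 / (1000 × 9.81) = 10.70 m.
Velocity heads: v₁²/2g = 3.79²/19.62 = 0.732 m; v₂²/2g = 7.50²/19.62 = 2.867 m.
Total head H = z₁ + ψ₁ + v₁²/2g = -5.60 + 10.70 + 0.732 = 5.83 m.
ψ₂ = H − z₂ − v₂²/2g = 5.83 − (-16.94) − 2.867 = 19.90 m.
P₂ = ρgψ₂ = 1000 × 9.81 × 19.90 ≈ 195 kPa.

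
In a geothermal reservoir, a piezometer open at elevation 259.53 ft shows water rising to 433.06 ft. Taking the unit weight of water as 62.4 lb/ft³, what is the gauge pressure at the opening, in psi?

Pressure head ψ = h − z = 433.06 − 259.53 = 173.53 ft.
P = γ·ψ / 144 = 62.4 × 173.53 / 144 = 75.2 psi.

P ≈ 75.2 psi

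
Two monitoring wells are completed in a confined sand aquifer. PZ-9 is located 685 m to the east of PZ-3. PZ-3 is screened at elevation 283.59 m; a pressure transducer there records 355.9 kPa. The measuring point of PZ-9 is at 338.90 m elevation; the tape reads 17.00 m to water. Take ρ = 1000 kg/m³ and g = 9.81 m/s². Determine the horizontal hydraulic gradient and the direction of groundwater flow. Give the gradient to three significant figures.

i ≈ 0.00296; groundwater flows toward the west

Pressure head at PZ-3: ψ = P/(ρg) = 355.9×1000 / (1000 × 9.81) = 36.28 m.
Total head at PZ-3: h = z + ψ = 283.59 + 36.28 = 319.87 m.
Total head at PZ-9: h = 338.90 − 17.00 = 321.90 m.
Head difference: h(PZ-3) − h(PZ-9) = 319.87 − 321.90 = -2.03 m.
Hydraulic gradient: i = |Δh| / L = 2.03 / 685 = 0.00296.
Flow is from higher to lower head: from PZ-9 toward PZ-3, i.e. toward the west.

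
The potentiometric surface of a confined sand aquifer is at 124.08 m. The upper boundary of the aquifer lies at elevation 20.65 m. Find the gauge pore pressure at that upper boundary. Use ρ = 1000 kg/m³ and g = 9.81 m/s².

Pressure head at the aquifer top: ψ = h − z = 124.08 − 20.65 = 103.43 m.
P = ρgψ = 1000 × 9.81 × 103.43 = 1014648 Pa ≈ 1010 kPa.

P ≈ 1010 kPa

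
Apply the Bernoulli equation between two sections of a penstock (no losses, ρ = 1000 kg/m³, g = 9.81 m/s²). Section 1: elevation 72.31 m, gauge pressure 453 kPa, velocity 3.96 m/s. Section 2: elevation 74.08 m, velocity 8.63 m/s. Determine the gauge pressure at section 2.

P₂ ≈ 406 kPa

Pressure head at 1: ψ₁ = P₁/(ρg) = 453×1000 / (1000 × 9.81) = 46.18 m.
Velocity heads: v₁²/2g = 3.96²/19.62 = 0.799 m; v₂²/2g = 8.63²/19.62 = 3.796 m.
Total head H = z₁ + ψ₁ + v₁²/2g = 72.31 + 46.18 + 0.799 = 119.29 m.
ψ₂ = H − z₂ − v₂²/2g = 119.29 − 74.08 − 3.796 = 41.41 m.
P₂ = ρgψ₂ = 1000 × 9.81 × 41.41 ≈ 406 kPa.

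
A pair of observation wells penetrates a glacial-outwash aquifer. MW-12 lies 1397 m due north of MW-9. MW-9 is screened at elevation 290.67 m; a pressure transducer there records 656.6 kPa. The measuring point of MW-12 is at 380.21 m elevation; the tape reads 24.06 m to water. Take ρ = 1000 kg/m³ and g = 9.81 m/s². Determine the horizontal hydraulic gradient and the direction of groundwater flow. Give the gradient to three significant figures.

Pressure head at MW-9: ψ = P/(ρg) = 656.6×1000 / (1000 × 9.81) = 66.93 m.
Total head at MW-9: h = z + ψ = 290.67 + 66.93 = 357.60 m.
Total head at MW-12: h = 380.21 − 24.06 = 356.15 m.
Head difference: h(MW-9) − h(MW-12) = 357.60 − 356.15 = 1.45 m.
Hydraulic gradient: i = |Δh| / L = 1.45 / 1397 = 0.00104.
Flow is from higher to lower head: from MW-9 toward MW-12, i.e. toward the north.

i ≈ 0.00104; groundwater flows toward the north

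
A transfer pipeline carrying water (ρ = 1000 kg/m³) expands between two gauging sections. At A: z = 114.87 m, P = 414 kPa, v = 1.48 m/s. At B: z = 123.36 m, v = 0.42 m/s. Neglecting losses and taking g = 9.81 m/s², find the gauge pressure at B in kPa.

Pressure head at A: ψ₁ = P₁/(ρg) = 414×1000 / (1000 × 9.81) = 42.20 m.
Velocity heads: v₁²/2g = 1.48²/19.62 = 0.112 m; v₂²/2g = 0.42²/19.62 = 0.009 m.
Total head H = z₁ + ψ₁ + v₁²/2g = 114.87 + 42.20 + 0.112 = 157.18 m.
ψ₂ = H − z₂ − v₂²/2g = 157.18 − 123.36 − 0.009 = 33.81 m.
P₂ = ρgψ₂ = 1000 × 9.81 × 33.81 ≈ 332 kPa.

P₂ ≈ 332 kPa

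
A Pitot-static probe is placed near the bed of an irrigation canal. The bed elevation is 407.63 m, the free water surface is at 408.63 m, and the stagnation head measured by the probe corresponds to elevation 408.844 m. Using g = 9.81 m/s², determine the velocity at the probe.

Near the bed, under hydrostatic conditions, the piezometric head (z + ψ) equals the free-surface elevation, 408.63 m.
Velocity head = total − piezometric = 408.844 − 408.63 = 0.214 m.
v = √(2g·h_v) = √(2 × 9.81 × 0.214) = 2.05 m/s.

v ≈ 2.05 m/s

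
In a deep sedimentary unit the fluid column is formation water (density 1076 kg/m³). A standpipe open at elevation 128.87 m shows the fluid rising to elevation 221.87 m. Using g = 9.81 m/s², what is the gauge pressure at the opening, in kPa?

P ≈ 982 kPa

Pressure head ψ = h − z = 221.87 − 128.87 = 93.00 m.
P = ρgψ = 1076 × 9.81 × 93.00 = 981667 Pa ≈ 982 kPa.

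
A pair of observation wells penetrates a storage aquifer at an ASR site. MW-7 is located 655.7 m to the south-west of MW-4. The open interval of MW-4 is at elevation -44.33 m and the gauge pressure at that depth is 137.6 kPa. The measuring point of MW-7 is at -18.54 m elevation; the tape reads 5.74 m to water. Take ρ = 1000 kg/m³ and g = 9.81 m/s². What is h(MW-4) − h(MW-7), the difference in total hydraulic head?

Pressure head at MW-4: ψ = P/(ρg) = 137.6×1000 / (1000 × 9.81) = 14.03 m.
Total head at MW-4: h = z + ψ = -44.33 + 14.03 = -30.30 m.
Total head at MW-7: h = -18.54 − 5.74 = -24.28 m.
Head difference: h(MW-4) − h(MW-7) = -30.30 − (-24.28) = -6.02 m.

Δh ≈ -6.02 m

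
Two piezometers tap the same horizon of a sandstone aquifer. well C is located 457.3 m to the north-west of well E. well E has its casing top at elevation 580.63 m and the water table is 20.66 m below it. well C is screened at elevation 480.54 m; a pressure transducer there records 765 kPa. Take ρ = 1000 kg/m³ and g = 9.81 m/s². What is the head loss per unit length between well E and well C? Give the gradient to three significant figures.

Total head at well E: h = 580.63 − 20.66 = 559.97 m.
Pressure head at well C: ψ = P/(ρg) = 765×1000 / (1000 × 9.81) = 77.98 m.
Total head at well C: h = z + ψ = 480.54 + 77.98 = 558.52 m.
Head difference: h(well E) − h(well C) = 559.97 − 558.52 = 1.45 m.
Hydraulic gradient: i = |Δh| / L = 1.45 / 457.3 = 0.00317.

i ≈ 0.00317 m/m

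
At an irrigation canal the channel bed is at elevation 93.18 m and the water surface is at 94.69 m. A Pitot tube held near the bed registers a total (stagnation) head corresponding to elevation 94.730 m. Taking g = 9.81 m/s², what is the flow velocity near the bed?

v ≈ 0.886 m/s

Near the bed, under hydrostatic conditions, the piezometric head (z + ψ) equals the free-surface elevation, 94.69 m.
Velocity head = total − piezometric = 94.730 − 94.69 = 0.040 m.
v = √(2g·h_v) = √(2 × 9.81 × 0.040) = 0.886 m/s.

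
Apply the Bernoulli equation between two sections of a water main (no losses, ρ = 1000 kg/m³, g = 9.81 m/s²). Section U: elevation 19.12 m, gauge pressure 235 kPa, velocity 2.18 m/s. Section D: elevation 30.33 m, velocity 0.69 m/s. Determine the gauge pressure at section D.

Pressure head at U: ψ₁ = P₁/(ρg) = 235×1000 / (1000 × 9.81) = 23.96 m.
Velocity heads: v₁²/2g = 2.18²/19.62 = 0.242 m; v₂²/2g = 0.69²/19.62 = 0.024 m.
Total head H = z₁ + ψ₁ + v₁²/2g = 19.12 + 23.96 + 0.242 = 43.32 m.
ψ₂ = H − z₂ − v₂²/2g = 43.32 − 30.33 − 0.024 = 12.97 m.
P₂ = ρgψ₂ = 1000 × 9.81 × 12.97 ≈ 127 kPa.

P₂ ≈ 127 kPa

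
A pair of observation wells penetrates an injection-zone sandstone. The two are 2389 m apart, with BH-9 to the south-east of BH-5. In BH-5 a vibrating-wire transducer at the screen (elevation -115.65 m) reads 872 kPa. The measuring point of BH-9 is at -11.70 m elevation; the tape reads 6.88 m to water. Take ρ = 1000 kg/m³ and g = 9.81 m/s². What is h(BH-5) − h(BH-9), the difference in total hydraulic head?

Δh ≈ -8.18 m

Pressure head at BH-5: ψ = P/(ρg) = 872×1000 / (1000 × 9.81) = 88.89 m.
Total head at BH-5: h = z + ψ = -115.65 + 88.89 = -26.76 m.
Total head at BH-9: h = -11.70 − 6.88 = -18.58 m.
Head difference: h(BH-5) − h(BH-9) = -26.76 − (-18.58) = -8.18 m.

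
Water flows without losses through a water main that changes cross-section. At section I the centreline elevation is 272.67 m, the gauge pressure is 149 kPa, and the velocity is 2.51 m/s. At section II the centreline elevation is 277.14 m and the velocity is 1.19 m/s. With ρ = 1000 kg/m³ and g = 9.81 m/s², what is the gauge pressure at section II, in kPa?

P₂ ≈ 108 kPa

Pressure head at I: ψ₁ = P₁/(ρg) = 149×1000 / (1000 × 9.81) = 15.19 m.
Velocity heads: v₁²/2g = 2.51²/19.62 = 0.321 m; v₂²/2g = 1.19²/19.62 = 0.072 m.
Total head H = z₁ + ψ₁ + v₁²/2g = 272.67 + 15.19 + 0.321 = 288.18 m.
ψ₂ = H − z₂ − v₂²/2g = 288.18 − 277.14 − 0.072 = 10.97 m.
P₂ = ρgψ₂ = 1000 × 9.81 × 10.97 ≈ 108 kPa.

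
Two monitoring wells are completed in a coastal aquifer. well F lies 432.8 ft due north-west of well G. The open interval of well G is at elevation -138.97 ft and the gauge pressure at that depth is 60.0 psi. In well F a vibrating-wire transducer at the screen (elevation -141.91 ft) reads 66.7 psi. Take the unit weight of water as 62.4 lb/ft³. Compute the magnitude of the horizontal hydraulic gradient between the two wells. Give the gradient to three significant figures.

Pressure head at well G: ψ = 144·P/γ = 144 × 60.0 / 62.4 = 138.46 ft.
Total head at well G: h = z + ψ = -138.97 + 138.46 = -0.51 ft.
Pressure head at well F: ψ = 144·P/γ = 144 × 66.7 / 62.4 = 153.92 ft.
Total head at well F: h = z + ψ = -141.91 + 153.92 = 12.01 ft.
Head difference: h(well G) − h(well F) = -0.51 − 12.01 = -12.52 ft.
Hydraulic gradient: i = |Δh| / L = 12.52 / 432.8 = 0.0289.

i ≈ 0.0289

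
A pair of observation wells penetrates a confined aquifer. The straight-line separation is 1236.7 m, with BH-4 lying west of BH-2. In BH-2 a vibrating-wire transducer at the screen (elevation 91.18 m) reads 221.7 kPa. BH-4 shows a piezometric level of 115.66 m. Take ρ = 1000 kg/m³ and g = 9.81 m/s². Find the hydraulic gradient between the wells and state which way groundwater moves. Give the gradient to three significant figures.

i ≈ 0.00152; groundwater flows toward the east

Pressure head at BH-2: ψ = P/(ρg) = 221.7×1000 / (1000 × 9.81) = 22.60 m.
Total head at BH-2: h = z + ψ = 91.18 + 22.60 = 113.78 m.
Total head at BH-4: h = 115.66 m (water level in the piezometer is the total head).
Head difference: h(BH-2) − h(BH-4) = 113.78 − 115.66 = -1.88 m.
Hydraulic gradient: i = |Δh| / L = 1.88 / 1236.7 = 0.00152.
Flow is from higher to lower head: from BH-4 toward BH-2, i.e. toward the east.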